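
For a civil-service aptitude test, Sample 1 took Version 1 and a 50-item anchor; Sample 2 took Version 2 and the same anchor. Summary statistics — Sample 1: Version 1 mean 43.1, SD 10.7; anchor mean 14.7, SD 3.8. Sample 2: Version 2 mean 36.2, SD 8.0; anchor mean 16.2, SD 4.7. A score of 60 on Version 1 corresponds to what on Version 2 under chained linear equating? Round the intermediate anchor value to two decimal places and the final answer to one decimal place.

43.9

Version 1 → anchor (Sample 1): v = (3.8/10.7)(60 − 43.1) + 14.7 = 20.70
anchor → Version 2 (Sample 2): y = (8.0/4.7)(20.70 − 16.2) + 36.2 = 43.9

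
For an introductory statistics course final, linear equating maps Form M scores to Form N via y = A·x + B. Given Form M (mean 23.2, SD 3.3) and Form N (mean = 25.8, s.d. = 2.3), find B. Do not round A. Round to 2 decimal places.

A = SD_Y / SD_X = 2.3 / 3.3 = 0.696970
B = M_Y − A·M_X = 25.8 − 0.696970 × 23.2 = 9.63

9.63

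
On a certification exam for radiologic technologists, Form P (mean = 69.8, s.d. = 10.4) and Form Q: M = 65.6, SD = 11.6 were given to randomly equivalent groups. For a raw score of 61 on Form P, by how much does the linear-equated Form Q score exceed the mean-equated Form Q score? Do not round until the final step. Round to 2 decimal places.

-1.02

Mean-equated: 61 + (65.6 − 69.8) = 56.80
Linear-equated: (11.6/10.4)(61 − 69.8) + 65.6 = 55.785
Difference = 55.785 − 56.80 = -1.02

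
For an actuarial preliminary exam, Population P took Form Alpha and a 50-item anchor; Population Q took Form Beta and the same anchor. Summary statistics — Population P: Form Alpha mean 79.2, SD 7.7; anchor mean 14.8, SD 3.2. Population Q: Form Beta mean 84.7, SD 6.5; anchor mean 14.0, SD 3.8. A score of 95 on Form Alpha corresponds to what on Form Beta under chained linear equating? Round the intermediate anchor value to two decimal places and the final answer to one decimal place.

Form Alpha → anchor (Population P): v = (3.2/7.7)(95 − 79.2) + 14.8 = 21.37
anchor → Form Beta (Population Q): y = (6.5/3.8)(21.37 − 14.0) + 84.7 = 97.3

97.3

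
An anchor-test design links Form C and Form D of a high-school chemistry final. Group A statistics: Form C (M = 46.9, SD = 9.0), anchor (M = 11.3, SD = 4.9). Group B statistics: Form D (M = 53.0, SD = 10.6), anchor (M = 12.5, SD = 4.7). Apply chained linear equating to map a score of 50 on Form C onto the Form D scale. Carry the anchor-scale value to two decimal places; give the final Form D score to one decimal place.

54.1

Form C → anchor (Group A): v = (4.9/9.0)(50 − 46.9) + 11.3 = 12.99
anchor → Form D (Group B): y = (10.6/4.7)(12.99 − 12.5) + 53.0 = 54.1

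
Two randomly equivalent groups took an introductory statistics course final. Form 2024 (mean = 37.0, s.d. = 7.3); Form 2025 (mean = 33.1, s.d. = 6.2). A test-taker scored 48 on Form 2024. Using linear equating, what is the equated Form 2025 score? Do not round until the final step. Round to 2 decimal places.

Linear equating: y = (SD_Y/SD_X)(x − M_X) + M_Y
y = (6.2/7.3)(48 − 37.0) + 33.1
y = 0.849315 × 11.0 + 33.1 = 9.3425 + 33.1 = 42.44

42.44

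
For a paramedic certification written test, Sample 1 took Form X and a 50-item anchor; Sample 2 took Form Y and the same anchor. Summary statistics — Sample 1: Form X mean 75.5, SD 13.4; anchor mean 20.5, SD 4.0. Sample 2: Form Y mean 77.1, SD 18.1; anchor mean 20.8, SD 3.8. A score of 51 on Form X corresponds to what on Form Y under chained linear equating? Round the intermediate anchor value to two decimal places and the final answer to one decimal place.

40.9

Form X → anchor (Sample 1): v = (4.0/13.4)(51 − 75.5) + 20.5 = 13.19
anchor → Form Y (Sample 2): y = (18.1/3.8)(13.19 − 20.8) + 77.1 = 40.9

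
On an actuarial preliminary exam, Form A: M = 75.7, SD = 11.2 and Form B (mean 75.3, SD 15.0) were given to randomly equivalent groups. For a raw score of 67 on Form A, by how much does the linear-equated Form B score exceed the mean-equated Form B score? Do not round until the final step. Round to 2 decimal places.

Mean-equated: 67 + (75.3 − 75.7) = 66.60
Linear-equated: (15.0/11.2)(67 − 75.7) + 75.3 = 63.648
Difference = 63.648 − 66.60 = -2.95

-2.95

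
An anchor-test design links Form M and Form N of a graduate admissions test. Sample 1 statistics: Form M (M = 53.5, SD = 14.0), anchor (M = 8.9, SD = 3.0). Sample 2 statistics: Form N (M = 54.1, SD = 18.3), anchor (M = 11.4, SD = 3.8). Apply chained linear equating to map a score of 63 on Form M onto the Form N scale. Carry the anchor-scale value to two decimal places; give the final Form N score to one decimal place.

Form M → anchor (Sample 1): v = (3.0/14.0)(63 − 53.5) + 8.9 = 10.94
anchor → Form N (Sample 2): y = (18.3/3.8)(10.94 − 11.4) + 54.1 = 51.9

51.9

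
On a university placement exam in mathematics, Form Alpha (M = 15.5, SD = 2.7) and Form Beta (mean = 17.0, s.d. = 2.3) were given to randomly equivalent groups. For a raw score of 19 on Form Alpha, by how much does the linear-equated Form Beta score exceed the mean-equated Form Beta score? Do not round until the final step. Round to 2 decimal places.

-0.52

Mean-equated: 19 + (17.0 − 15.5) = 20.50
Linear-equated: (2.3/2.7)(19 − 15.5) + 17.0 = 19.981
Difference = 19.981 − 20.50 = -0.52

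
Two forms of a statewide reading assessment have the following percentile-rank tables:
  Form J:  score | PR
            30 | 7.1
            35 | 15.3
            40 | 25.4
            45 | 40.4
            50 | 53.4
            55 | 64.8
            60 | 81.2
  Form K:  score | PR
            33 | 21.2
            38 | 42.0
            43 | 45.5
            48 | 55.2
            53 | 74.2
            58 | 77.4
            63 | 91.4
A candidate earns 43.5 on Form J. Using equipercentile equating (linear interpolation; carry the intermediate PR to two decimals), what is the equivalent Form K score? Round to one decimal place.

36.5

PR of 43.5 on Form J: 25.4 + (43.5 − 40)/(45 − 40) × (40.4 − 25.4) = 35.90
On Form K, PR 35.90 falls between score 33 (PR 21.2) and 38 (PR 42.0).
Interpolate: 33 + (35.90 − 21.2)/(42.0 − 21.2) × (38 − 33) = 36.5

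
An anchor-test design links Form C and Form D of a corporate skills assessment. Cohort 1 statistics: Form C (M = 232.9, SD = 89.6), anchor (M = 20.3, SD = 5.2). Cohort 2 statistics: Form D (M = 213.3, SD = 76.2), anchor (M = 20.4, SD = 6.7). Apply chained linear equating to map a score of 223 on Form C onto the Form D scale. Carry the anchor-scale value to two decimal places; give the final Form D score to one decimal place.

Form C → anchor (Cohort 1): v = (5.2/89.6)(223 − 232.9) + 20.3 = 19.73
anchor → Form D (Cohort 2): y = (76.2/6.7)(19.73 − 20.4) + 213.3 = 205.7

205.7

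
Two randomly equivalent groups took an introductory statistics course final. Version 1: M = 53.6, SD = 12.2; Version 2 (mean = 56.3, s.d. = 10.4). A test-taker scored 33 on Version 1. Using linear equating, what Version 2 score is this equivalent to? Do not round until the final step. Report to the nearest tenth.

Linear equating: y = (SD_Y/SD_X)(x − M_X) + M_Y
y = (10.4/12.2)(33 − 53.6) + 56.3
y = 0.852459 × -20.6 + 56.3 = -17.5607 + 56.3 = 38.7

38.7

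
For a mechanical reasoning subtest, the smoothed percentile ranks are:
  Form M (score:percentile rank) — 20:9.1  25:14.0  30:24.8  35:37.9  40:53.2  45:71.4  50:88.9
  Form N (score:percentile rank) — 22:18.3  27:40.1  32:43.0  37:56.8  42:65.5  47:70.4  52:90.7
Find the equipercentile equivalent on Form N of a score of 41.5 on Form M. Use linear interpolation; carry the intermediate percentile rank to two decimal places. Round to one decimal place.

38.1

PR of 41.5 on Form M: 53.2 + (41.5 − 40)/(45 − 40) × (71.4 − 53.2) = 58.66
On Form N, PR 58.66 falls between score 37 (PR 56.8) and 42 (PR 65.5).
Interpolate: 37 + (58.66 − 56.8)/(65.5 − 56.8) × (42 − 37) = 38.1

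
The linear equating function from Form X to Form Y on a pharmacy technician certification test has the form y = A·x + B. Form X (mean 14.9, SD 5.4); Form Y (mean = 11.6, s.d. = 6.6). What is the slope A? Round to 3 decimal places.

A = SD_Y / SD_X = 6.6 / 5.4 = 1.222

1.222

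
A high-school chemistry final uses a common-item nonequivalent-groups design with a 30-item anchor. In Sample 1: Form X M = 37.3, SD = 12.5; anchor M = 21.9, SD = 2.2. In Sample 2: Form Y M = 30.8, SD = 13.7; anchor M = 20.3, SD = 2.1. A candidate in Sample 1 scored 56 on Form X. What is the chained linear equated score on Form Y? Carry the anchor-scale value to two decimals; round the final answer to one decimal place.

Form X → anchor (Sample 1): v = (2.2/12.5)(56 − 37.3) + 21.9 = 25.19
anchor → Form Y (Sample 2): y = (13.7/2.1)(25.19 − 20.3) + 30.8 = 62.7

62.7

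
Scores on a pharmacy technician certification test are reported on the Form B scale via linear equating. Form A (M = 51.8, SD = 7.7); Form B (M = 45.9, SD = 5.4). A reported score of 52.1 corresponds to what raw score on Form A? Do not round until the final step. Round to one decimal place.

Invert y = (SD_Y/SD_X)(x − M_X) + M_Y:
x = (SD_X/SD_Y)(y − M_Y) + M_X = (7.7/5.4)(52.1 − 45.9) + 51.8
x = 1.425926 × 6.200 + 51.8 = 60.6

60.6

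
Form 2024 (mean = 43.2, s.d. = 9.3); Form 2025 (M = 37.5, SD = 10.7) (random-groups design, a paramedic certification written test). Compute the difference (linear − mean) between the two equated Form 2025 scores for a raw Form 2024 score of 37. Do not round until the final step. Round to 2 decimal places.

Mean-equated: 37 + (37.5 − 43.2) = 31.30
Linear-equated: (10.7/9.3)(37 − 43.2) + 37.5 = 30.367
Difference = 30.367 − 31.30 = -0.93

-0.93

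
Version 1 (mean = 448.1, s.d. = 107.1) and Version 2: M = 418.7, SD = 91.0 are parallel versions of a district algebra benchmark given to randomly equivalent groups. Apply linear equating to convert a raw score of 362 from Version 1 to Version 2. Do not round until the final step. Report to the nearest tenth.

345.5

Linear equating: y = (SD_Y/SD_X)(x − M_X) + M_Y
y = (91.0/107.1)(362 − 448.1) + 418.7
y = 0.849673 × -86.1 + 418.7 = -73.1569 + 418.7 = 345.5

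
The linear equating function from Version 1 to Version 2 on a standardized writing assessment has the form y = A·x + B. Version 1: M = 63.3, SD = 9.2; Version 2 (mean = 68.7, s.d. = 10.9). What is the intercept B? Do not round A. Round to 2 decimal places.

-6.30

A = SD_Y / SD_X = 10.9 / 9.2 = 1.184783
B = M_Y − A·M_X = 68.7 − 1.184783 × 63.3 = -6.30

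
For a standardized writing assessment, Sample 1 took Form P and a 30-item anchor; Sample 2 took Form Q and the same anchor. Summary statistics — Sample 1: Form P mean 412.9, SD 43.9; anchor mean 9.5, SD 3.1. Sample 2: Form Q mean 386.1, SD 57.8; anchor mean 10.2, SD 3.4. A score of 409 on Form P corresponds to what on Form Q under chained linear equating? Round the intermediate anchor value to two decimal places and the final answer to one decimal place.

369.4

Form P → anchor (Sample 1): v = (3.1/43.9)(409 − 412.9) + 9.5 = 9.22
anchor → Form Q (Sample 2): y = (57.8/3.4)(9.22 − 10.2) + 386.1 = 369.4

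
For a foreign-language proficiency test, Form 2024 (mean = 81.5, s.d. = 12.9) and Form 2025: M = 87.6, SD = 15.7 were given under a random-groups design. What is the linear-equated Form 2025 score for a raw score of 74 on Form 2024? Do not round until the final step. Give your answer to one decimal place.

Linear equating: y = (SD_Y/SD_X)(x − M_X) + M_Y
y = (15.7/12.9)(74 − 81.5) + 87.6
y = 1.217054 × -7.5 + 87.6 = -9.1279 + 87.6 = 78.5

78.5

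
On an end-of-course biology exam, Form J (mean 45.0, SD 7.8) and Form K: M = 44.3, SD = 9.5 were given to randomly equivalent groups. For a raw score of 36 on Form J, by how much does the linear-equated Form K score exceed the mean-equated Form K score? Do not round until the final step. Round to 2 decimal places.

-1.96

Mean-equated: 36 + (44.3 − 45.0) = 35.30
Linear-equated: (9.5/7.8)(36 − 45.0) + 44.3 = 33.338
Difference = 33.338 − 35.30 = -1.96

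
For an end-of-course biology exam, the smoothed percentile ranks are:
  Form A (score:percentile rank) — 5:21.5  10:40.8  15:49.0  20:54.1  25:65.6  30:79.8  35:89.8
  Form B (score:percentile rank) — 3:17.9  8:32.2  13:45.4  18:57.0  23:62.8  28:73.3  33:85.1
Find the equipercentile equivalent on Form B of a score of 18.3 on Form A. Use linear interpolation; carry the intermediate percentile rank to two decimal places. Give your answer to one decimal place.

16.0

PR of 18.3 on Form A: 49.0 + (18.3 − 15)/(20 − 15) × (54.1 − 49.0) = 52.37
On Form B, PR 52.37 falls between score 13 (PR 45.4) and 18 (PR 57.0).
Interpolate: 13 + (52.37 − 45.4)/(57.0 − 45.4) × (18 − 13) = 16.0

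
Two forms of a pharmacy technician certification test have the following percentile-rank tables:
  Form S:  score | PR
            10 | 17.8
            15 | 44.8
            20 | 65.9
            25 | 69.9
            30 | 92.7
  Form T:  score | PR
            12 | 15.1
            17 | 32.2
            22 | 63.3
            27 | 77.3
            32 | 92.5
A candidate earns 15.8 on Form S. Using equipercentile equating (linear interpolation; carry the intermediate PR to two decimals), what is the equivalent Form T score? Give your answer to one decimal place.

19.6

PR of 15.8 on Form S: 44.8 + (15.8 − 15)/(20 − 15) × (65.9 − 44.8) = 48.18
On Form T, PR 48.18 falls between score 17 (PR 32.2) and 22 (PR 63.3).
Interpolate: 17 + (48.18 − 32.2)/(63.3 − 32.2) × (22 − 17) = 19.6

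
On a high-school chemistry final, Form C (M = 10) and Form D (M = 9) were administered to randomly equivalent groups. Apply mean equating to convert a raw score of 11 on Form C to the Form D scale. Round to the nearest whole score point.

Mean equating: y = x + (M_Y − M_X) = 11 + (9 − 10) = 10

10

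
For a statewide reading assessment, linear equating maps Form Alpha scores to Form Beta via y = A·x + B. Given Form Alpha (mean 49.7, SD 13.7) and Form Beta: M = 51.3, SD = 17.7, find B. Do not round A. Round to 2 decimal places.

-12.91

A = SD_Y / SD_X = 17.7 / 13.7 = 1.291971
B = M_Y − A·M_X = 51.3 − 1.291971 × 49.7 = -12.91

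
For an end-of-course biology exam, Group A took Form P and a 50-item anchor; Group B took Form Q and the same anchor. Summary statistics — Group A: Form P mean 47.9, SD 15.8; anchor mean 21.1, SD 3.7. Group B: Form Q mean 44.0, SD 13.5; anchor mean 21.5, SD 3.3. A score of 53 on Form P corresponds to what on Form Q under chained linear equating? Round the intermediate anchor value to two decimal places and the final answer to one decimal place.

47.2

Form P → anchor (Group A): v = (3.7/15.8)(53 − 47.9) + 21.1 = 22.29
anchor → Form Q (Group B): y = (13.5/3.3)(22.29 − 21.5) + 44.0 = 47.2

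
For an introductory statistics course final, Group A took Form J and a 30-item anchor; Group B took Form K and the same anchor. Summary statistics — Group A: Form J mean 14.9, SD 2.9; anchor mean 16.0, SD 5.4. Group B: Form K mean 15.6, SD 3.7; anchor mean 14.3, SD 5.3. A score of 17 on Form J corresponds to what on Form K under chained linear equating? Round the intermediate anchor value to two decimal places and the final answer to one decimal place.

19.5

Form J → anchor (Group A): v = (5.4/2.9)(17 − 14.9) + 16.0 = 19.91
anchor → Form K (Group B): y = (3.7/5.3)(19.91 − 14.3) + 15.6 = 19.5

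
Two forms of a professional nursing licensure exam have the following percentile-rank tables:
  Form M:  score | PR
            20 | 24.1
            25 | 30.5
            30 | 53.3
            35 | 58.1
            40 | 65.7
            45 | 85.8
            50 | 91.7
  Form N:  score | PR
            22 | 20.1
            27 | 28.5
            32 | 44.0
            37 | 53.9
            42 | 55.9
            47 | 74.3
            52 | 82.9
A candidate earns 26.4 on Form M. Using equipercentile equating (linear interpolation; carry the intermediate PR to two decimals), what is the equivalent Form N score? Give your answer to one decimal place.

29.7

PR of 26.4 on Form M: 30.5 + (26.4 − 25)/(30 − 25) × (53.3 − 30.5) = 36.88
On Form N, PR 36.88 falls between score 27 (PR 28.5) and 32 (PR 44.0).
Interpolate: 27 + (36.88 − 28.5)/(44.0 − 28.5) × (32 − 27) = 29.7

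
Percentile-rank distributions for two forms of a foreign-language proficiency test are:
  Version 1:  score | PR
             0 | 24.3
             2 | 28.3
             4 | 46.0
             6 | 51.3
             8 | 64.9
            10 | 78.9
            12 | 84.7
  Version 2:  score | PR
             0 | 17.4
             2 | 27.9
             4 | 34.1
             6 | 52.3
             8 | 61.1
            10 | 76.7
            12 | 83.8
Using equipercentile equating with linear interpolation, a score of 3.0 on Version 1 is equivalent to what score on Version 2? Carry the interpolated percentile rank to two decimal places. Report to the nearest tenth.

PR of 3.0 on Version 1: 28.3 + (3.0 − 2)/(4 − 2) × (46.0 − 28.3) = 37.15
On Version 2, PR 37.15 falls between score 4 (PR 34.1) and 6 (PR 52.3).
Interpolate: 4 + (37.15 − 34.1)/(52.3 − 34.1) × (6 − 4) = 4.3

4.3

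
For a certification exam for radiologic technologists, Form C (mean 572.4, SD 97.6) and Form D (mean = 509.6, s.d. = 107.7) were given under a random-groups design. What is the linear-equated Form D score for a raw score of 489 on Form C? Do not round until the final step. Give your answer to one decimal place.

Linear equating: y = (SD_Y/SD_X)(x − M_X) + M_Y
y = (107.7/97.6)(489 − 572.4) + 509.6
y = 1.103484 × -83.4 + 509.6 = -92.0305 + 509.6 = 417.6

417.6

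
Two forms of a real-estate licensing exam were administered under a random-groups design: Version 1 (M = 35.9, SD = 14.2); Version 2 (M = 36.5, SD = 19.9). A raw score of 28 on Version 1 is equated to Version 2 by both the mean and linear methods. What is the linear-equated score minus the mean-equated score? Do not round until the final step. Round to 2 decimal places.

Mean-equated: 28 + (36.5 − 35.9) = 28.60
Linear-equated: (19.9/14.2)(28 − 35.9) + 36.5 = 25.429
Difference = 25.429 − 28.60 = -3.17

-3.17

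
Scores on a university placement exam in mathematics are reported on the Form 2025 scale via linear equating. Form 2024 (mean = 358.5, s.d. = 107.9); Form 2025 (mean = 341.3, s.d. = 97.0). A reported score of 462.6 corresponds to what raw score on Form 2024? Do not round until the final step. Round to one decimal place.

Invert y = (SD_Y/SD_X)(x − M_X) + M_Y:
x = (SD_X/SD_Y)(y − M_Y) + M_X = (107.9/97.0)(462.6 − 341.3) + 358.5
x = 1.112371 × 121.300 + 358.5 = 493.4

493.4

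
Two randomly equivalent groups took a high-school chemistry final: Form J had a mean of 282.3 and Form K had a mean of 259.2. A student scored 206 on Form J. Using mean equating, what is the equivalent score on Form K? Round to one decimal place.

Mean equating: y = x + (M_Y − M_X) = 206 + (259.2 − 282.3) = 182.9

182.9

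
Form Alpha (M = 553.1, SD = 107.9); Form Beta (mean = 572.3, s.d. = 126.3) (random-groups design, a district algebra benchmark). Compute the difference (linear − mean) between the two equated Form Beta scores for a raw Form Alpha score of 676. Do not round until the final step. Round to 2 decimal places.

20.96

Mean-equated: 676 + (572.3 − 553.1) = 695.20
Linear-equated: (126.3/107.9)(676 − 553.1) + 572.3 = 716.158
Difference = 716.158 − 695.20 = 20.96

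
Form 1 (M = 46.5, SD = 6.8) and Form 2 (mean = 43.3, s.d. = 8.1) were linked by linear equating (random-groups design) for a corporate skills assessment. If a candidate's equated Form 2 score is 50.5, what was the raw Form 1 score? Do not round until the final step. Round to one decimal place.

Invert y = (SD_Y/SD_X)(x − M_X) + M_Y:
x = (SD_X/SD_Y)(y − M_Y) + M_X = (6.8/8.1)(50.5 − 43.3) + 46.5
x = 0.839506 × 7.200 + 46.5 = 52.5

52.5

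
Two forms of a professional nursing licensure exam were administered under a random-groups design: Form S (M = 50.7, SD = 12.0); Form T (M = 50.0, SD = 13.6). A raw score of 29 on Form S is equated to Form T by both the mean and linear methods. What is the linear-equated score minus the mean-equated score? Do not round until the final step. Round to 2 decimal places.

-2.89

Mean-equated: 29 + (50.0 − 50.7) = 28.30
Linear-equated: (13.6/12.0)(29 − 50.7) + 50.0 = 25.407
Difference = 25.407 − 28.30 = -2.89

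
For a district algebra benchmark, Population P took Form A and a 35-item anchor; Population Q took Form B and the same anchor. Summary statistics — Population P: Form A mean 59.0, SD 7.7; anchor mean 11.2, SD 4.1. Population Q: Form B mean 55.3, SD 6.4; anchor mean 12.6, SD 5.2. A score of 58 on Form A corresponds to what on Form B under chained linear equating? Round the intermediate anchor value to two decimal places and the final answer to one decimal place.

Form A → anchor (Population P): v = (4.1/7.7)(58 − 59.0) + 11.2 = 10.67
anchor → Form B (Population Q): y = (6.4/5.2)(10.67 − 12.6) + 55.3 = 52.9

52.9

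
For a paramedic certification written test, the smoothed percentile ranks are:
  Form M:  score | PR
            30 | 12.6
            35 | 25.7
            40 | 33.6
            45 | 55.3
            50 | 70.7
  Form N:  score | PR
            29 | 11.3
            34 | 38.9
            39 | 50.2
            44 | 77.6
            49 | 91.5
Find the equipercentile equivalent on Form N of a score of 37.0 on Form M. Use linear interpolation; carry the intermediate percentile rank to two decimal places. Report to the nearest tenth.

PR of 37.0 on Form M: 25.7 + (37.0 − 35)/(40 − 35) × (33.6 − 25.7) = 28.86
On Form N, PR 28.86 falls between score 29 (PR 11.3) and 34 (PR 38.9).
Interpolate: 29 + (28.86 − 11.3)/(38.9 − 11.3) × (34 − 29) = 32.2

32.2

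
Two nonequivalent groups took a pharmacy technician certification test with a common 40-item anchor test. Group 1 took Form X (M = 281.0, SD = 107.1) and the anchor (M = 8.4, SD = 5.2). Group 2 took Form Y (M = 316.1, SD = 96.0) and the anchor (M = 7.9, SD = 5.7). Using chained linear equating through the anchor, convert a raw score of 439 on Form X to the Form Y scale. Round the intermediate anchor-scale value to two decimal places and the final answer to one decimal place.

Form X → anchor (Group 1): v = (5.2/107.1)(439 − 281.0) + 8.4 = 16.07
anchor → Form Y (Group 2): y = (96.0/5.7)(16.07 − 7.9) + 316.1 = 453.7

453.7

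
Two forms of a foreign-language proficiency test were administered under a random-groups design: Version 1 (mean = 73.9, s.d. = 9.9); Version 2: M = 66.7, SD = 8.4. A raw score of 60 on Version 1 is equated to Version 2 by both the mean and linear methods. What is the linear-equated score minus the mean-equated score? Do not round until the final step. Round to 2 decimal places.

Mean-equated: 60 + (66.7 − 73.9) = 52.80
Linear-equated: (8.4/9.9)(60 − 73.9) + 66.7 = 54.906
Difference = 54.906 − 52.80 = 2.11

2.11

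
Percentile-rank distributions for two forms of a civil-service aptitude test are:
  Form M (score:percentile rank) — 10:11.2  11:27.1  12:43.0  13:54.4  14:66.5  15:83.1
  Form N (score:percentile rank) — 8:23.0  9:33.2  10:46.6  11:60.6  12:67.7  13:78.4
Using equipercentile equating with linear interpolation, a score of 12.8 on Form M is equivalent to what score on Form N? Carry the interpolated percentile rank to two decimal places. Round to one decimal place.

PR of 12.8 on Form M: 43.0 + (12.8 − 12)/(13 − 12) × (54.4 − 43.0) = 52.12
On Form N, PR 52.12 falls between score 10 (PR 46.6) and 11 (PR 60.6).
Interpolate: 10 + (52.12 − 46.6)/(60.6 − 46.6) × (11 − 10) = 10.4

10.4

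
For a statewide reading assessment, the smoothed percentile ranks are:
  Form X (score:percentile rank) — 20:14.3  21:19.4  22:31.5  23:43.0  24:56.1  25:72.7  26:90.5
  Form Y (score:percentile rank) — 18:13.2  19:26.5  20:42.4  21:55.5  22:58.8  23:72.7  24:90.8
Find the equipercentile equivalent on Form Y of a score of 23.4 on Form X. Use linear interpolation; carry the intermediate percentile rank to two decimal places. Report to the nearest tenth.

PR of 23.4 on Form X: 43.0 + (23.4 − 23)/(24 − 23) × (56.1 − 43.0) = 48.24
On Form Y, PR 48.24 falls between score 20 (PR 42.4) and 21 (PR 55.5).
Interpolate: 20 + (48.24 − 42.4)/(55.5 − 42.4) × (21 − 20) = 20.4

20.4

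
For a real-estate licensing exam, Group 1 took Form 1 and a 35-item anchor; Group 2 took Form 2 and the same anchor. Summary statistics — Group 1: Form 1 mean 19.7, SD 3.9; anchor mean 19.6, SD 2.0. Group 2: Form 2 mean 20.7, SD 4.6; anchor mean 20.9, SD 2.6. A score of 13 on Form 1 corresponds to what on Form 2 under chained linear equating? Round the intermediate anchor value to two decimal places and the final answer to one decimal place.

Form 1 → anchor (Group 1): v = (2.0/3.9)(13 − 19.7) + 19.6 = 16.16
anchor → Form 2 (Group 2): y = (4.6/2.6)(16.16 − 20.9) + 20.7 = 12.3

12.3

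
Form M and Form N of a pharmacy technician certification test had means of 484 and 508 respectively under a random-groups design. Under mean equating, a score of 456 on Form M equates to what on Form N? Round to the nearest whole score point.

480

Mean equating: y = x + (M_Y − M_X) = 456 + (508 − 484) = 480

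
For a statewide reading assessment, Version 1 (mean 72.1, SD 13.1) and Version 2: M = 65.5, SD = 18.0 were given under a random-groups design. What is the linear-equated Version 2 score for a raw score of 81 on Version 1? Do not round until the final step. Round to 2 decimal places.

Linear equating: y = (SD_Y/SD_X)(x − M_X) + M_Y
y = (18.0/13.1)(81 − 72.1) + 65.5
y = 1.374046 × 8.9 + 65.5 = 12.2290 + 65.5 = 77.73

77.73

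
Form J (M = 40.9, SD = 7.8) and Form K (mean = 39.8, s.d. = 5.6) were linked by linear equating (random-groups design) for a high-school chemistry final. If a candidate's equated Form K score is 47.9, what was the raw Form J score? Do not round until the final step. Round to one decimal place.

Invert y = (SD_Y/SD_X)(x − M_X) + M_Y:
x = (SD_X/SD_Y)(y − M_Y) + M_X = (7.8/5.6)(47.9 − 39.8) + 40.9
x = 1.392857 × 8.100 + 40.9 = 52.2

52.2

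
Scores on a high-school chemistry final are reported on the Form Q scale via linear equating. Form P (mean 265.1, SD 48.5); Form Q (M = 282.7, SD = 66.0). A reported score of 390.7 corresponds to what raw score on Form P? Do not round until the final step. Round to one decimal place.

344.5

Invert y = (SD_Y/SD_X)(x − M_X) + M_Y:
x = (SD_X/SD_Y)(y − M_Y) + M_X = (48.5/66.0)(390.7 − 282.7) + 265.1
x = 0.734848 × 108.000 + 265.1 = 344.5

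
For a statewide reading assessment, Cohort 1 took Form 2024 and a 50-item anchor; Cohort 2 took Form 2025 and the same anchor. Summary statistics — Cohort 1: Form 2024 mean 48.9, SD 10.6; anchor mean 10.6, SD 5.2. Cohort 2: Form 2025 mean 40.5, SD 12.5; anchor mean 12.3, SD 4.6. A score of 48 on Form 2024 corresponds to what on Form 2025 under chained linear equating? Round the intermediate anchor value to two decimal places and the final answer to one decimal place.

Form 2024 → anchor (Cohort 1): v = (5.2/10.6)(48 − 48.9) + 10.6 = 10.16
anchor → Form 2025 (Cohort 2): y = (12.5/4.6)(10.16 − 12.3) + 40.5 = 34.7

34.7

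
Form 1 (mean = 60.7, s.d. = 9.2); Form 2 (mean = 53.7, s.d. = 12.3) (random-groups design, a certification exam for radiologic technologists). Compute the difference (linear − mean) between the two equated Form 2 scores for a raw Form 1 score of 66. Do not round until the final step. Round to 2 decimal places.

Mean-equated: 66 + (53.7 − 60.7) = 59.00
Linear-equated: (12.3/9.2)(66 − 60.7) + 53.7 = 60.786
Difference = 60.786 − 59.00 = 1.79

1.79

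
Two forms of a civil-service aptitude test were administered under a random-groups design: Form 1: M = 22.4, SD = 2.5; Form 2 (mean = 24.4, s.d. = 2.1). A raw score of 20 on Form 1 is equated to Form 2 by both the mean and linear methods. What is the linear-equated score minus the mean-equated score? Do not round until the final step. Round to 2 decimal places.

Mean-equated: 20 + (24.4 − 22.4) = 22.00
Linear-equated: (2.1/2.5)(20 − 22.4) + 24.4 = 22.384
Difference = 22.384 − 22.00 = 0.38

0.38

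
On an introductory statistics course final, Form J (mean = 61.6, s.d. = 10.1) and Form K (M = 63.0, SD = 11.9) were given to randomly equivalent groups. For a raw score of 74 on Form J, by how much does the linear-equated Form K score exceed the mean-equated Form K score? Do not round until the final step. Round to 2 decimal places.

Mean-equated: 74 + (63.0 − 61.6) = 75.40
Linear-equated: (11.9/10.1)(74 − 61.6) + 63.0 = 77.610
Difference = 77.610 − 75.40 = 2.21

2.21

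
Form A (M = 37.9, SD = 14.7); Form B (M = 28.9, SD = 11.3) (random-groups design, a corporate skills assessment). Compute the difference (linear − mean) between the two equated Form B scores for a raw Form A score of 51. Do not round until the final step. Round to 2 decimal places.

-3.03

Mean-equated: 51 + (28.9 − 37.9) = 42.00
Linear-equated: (11.3/14.7)(51 − 37.9) + 28.9 = 38.970
Difference = 38.970 − 42.00 = -3.03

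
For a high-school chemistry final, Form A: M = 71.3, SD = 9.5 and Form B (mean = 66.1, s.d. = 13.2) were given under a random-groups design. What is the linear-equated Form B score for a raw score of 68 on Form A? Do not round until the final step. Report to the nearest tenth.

61.5

Linear equating: y = (SD_Y/SD_X)(x − M_X) + M_Y
y = (13.2/9.5)(68 − 71.3) + 66.1
y = 1.389474 × -3.3 + 66.1 = -4.5853 + 66.1 = 61.5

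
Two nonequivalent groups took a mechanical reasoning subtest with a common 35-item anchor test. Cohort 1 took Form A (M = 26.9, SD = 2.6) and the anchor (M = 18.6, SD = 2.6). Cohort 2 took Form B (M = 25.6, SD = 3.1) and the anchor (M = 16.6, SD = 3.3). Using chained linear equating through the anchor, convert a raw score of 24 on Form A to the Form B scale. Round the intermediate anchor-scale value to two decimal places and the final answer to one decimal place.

Form A → anchor (Cohort 1): v = (2.6/2.6)(24 − 26.9) + 18.6 = 15.70
anchor → Form B (Cohort 2): y = (3.1/3.3)(15.70 − 16.6) + 25.6 = 24.8

24.8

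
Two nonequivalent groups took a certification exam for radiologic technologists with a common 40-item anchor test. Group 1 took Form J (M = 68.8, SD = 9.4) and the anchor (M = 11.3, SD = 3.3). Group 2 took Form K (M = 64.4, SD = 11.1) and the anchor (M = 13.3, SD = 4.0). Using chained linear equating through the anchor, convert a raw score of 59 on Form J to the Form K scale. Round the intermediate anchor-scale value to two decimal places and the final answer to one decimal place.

49.3

Form J → anchor (Group 1): v = (3.3/9.4)(59 − 68.8) + 11.3 = 7.86
anchor → Form K (Group 2): y = (11.1/4.0)(7.86 − 13.3) + 64.4 = 49.3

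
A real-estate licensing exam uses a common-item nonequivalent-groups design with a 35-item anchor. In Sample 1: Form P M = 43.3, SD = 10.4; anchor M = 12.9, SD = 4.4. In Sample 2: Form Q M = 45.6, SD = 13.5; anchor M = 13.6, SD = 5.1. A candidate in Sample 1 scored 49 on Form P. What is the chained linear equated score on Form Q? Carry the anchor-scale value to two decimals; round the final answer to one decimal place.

Form P → anchor (Sample 1): v = (4.4/10.4)(49 − 43.3) + 12.9 = 15.31
anchor → Form Q (Sample 2): y = (13.5/5.1)(15.31 − 13.6) + 45.6 = 50.1

50.1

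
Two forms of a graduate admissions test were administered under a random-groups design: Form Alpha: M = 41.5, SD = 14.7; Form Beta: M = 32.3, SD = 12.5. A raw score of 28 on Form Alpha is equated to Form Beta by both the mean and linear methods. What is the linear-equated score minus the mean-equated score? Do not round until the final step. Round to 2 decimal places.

2.02

Mean-equated: 28 + (32.3 − 41.5) = 18.80
Linear-equated: (12.5/14.7)(28 − 41.5) + 32.3 = 20.820
Difference = 20.820 − 18.80 = 2.02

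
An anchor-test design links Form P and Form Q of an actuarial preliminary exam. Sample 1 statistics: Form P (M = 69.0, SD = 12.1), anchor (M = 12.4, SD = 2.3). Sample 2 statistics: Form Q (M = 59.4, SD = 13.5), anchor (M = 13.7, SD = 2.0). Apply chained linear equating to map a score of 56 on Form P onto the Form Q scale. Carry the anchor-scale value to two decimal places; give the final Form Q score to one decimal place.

34.0

Form P → anchor (Sample 1): v = (2.3/12.1)(56 − 69.0) + 12.4 = 9.93
anchor → Form Q (Sample 2): y = (13.5/2.0)(9.93 − 13.7) + 59.4 = 34.0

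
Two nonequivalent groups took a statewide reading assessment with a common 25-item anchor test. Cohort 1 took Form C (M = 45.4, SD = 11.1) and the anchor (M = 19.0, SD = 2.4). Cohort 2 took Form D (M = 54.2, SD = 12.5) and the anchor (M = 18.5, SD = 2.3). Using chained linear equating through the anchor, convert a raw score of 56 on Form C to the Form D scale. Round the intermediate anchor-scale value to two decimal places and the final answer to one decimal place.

69.4

Form C → anchor (Cohort 1): v = (2.4/11.1)(56 − 45.4) + 19.0 = 21.29
anchor → Form D (Cohort 2): y = (12.5/2.3)(21.29 − 18.5) + 54.2 = 69.4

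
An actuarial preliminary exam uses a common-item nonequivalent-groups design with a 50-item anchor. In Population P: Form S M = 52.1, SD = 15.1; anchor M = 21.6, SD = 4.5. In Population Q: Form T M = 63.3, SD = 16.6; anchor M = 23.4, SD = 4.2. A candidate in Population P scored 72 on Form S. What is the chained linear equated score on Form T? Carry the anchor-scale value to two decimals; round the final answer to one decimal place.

Form S → anchor (Population P): v = (4.5/15.1)(72 − 52.1) + 21.6 = 27.53
anchor → Form T (Population Q): y = (16.6/4.2)(27.53 − 23.4) + 63.3 = 79.6

79.6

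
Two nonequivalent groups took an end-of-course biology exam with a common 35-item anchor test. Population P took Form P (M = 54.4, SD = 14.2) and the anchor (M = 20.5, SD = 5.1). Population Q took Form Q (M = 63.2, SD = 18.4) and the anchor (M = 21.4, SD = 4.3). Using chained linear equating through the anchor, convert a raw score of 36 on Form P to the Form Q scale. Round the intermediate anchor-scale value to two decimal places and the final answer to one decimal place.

31.1

Form P → anchor (Population P): v = (5.1/14.2)(36 − 54.4) + 20.5 = 13.89
anchor → Form Q (Population Q): y = (18.4/4.3)(13.89 − 21.4) + 63.2 = 31.1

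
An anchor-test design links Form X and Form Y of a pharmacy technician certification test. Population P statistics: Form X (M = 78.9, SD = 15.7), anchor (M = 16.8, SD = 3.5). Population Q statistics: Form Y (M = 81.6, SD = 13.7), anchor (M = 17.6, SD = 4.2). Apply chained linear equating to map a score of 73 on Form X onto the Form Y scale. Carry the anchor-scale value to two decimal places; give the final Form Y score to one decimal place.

74.7

Form X → anchor (Population P): v = (3.5/15.7)(73 − 78.9) + 16.8 = 15.48
anchor → Form Y (Population Q): y = (13.7/4.2)(15.48 − 17.6) + 81.6 = 74.7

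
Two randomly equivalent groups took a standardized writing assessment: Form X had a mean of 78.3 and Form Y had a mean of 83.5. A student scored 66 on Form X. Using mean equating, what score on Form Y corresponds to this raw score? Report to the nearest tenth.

71.2

Mean equating: y = x + (M_Y − M_X) = 66 + (83.5 − 78.3) = 71.2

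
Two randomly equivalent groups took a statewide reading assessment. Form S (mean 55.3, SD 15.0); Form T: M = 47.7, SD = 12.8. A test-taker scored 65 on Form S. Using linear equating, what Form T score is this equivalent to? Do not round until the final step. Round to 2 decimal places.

Linear equating: y = (SD_Y/SD_X)(x − M_X) + M_Y
y = (12.8/15.0)(65 − 55.3) + 47.7
y = 0.853333 × 9.7 + 47.7 = 8.2773 + 47.7 = 55.98

55.98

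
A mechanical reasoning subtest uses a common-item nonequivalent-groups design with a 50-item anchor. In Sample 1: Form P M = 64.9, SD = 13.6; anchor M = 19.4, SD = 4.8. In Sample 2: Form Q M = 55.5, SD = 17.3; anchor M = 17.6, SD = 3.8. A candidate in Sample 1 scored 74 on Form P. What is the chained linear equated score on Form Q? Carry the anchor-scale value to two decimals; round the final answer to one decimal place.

78.3

Form P → anchor (Sample 1): v = (4.8/13.6)(74 − 64.9) + 19.4 = 22.61
anchor → Form Q (Sample 2): y = (17.3/3.8)(22.61 − 17.6) + 55.5 = 78.3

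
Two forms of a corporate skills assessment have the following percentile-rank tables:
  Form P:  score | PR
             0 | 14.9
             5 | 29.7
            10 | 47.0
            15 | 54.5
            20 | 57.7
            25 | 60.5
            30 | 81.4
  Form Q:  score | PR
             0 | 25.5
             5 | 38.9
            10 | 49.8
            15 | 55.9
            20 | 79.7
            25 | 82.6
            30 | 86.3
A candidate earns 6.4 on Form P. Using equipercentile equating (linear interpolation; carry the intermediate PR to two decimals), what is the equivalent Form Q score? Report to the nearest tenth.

PR of 6.4 on Form P: 29.7 + (6.4 − 5)/(10 − 5) × (47.0 − 29.7) = 34.54
On Form Q, PR 34.54 falls between score 0 (PR 25.5) and 5 (PR 38.9).
Interpolate: 0 + (34.54 − 25.5)/(38.9 − 25.5) × (5 − 0) = 3.4

3.4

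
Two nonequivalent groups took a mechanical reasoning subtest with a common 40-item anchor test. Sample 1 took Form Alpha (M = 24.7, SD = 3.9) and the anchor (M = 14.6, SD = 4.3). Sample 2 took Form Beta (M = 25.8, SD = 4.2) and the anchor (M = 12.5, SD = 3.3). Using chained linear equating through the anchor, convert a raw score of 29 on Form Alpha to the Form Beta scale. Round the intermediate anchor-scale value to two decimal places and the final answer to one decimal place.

Form Alpha → anchor (Sample 1): v = (4.3/3.9)(29 − 24.7) + 14.6 = 19.34
anchor → Form Beta (Sample 2): y = (4.2/3.3)(19.34 − 12.5) + 25.8 = 34.5

34.5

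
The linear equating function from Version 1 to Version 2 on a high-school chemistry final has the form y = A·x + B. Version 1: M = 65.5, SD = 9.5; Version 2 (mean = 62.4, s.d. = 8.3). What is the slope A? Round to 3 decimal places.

0.874

A = SD_Y / SD_X = 8.3 / 9.5 = 0.874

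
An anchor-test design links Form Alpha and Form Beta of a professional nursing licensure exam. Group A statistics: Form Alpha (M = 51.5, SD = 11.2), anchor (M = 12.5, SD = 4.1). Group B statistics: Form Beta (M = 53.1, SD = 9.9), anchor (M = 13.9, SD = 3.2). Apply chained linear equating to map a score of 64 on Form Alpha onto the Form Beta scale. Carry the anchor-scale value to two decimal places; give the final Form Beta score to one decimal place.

62.9

Form Alpha → anchor (Group A): v = (4.1/11.2)(64 − 51.5) + 12.5 = 17.08
anchor → Form Beta (Group B): y = (9.9/3.2)(17.08 − 13.9) + 53.1 = 62.9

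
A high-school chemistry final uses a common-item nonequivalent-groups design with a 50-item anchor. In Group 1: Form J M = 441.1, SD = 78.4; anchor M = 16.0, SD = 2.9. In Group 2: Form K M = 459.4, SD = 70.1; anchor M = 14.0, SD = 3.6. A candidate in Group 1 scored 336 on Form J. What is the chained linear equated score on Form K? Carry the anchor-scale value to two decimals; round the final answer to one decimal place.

Form J → anchor (Group 1): v = (2.9/78.4)(336 − 441.1) + 16.0 = 12.11
anchor → Form K (Group 2): y = (70.1/3.6)(12.11 − 14.0) + 459.4 = 422.6

422.6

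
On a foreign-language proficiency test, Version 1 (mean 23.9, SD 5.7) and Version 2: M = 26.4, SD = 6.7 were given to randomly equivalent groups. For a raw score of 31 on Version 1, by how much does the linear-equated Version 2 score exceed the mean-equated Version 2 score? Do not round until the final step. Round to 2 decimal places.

Mean-equated: 31 + (26.4 − 23.9) = 33.50
Linear-equated: (6.7/5.7)(31 − 23.9) + 26.4 = 34.746
Difference = 34.746 − 33.50 = 1.25

1.25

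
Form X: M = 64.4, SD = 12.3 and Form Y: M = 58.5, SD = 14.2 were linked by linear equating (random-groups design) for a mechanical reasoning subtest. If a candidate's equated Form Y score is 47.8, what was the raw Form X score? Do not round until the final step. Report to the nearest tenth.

55.1

Invert y = (SD_Y/SD_X)(x − M_X) + M_Y:
x = (SD_X/SD_Y)(y − M_Y) + M_X = (12.3/14.2)(47.8 − 58.5) + 64.4
x = 0.866197 × -10.700 + 64.4 = 55.1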